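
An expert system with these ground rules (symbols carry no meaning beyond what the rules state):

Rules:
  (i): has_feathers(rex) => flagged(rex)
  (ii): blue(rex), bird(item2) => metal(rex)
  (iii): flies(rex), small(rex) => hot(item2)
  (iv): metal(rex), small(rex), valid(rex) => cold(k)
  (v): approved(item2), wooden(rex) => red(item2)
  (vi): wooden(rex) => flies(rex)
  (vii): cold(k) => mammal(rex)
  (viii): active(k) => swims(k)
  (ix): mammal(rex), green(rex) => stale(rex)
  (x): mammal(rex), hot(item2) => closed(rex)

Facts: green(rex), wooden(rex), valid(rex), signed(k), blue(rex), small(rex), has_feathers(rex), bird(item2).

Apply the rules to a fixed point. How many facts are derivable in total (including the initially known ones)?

16

[1] (i) [has_feathers(rex) => flagged(rex)]; (ii) [blue(rex), bird(item2) => metal(rex)]; (vi) [wooden(rex) => flies(rex)]. ⇒ new: flagged(rex), metal(rex), flies(rex).
[2] (iii) [flies(rex), small(rex) => hot(item2)]; (iv) [metal(rex), small(rex), valid(rex) => cold(k)]. ⇒ new: hot(item2), cold(k).
[3] (vii) [cold(k) => mammal(rex)]. ⇒ new: mammal(rex).
[4] (ix) [mammal(rex), green(rex) => stale(rex)]; (x) [mammal(rex), hot(item2) => closed(rex)]. ⇒ new: stale(rex), closed(rex).
Closure: {bird(item2), blue(rex), closed(rex), cold(k), flagged(rex), flies(rex), green(rex), has_feathers(rex), hot(item2), mammal(rex), metal(rex), signed(k), small(rex), stale(rex), valid(rex), wooden(rex)} — 16 facts.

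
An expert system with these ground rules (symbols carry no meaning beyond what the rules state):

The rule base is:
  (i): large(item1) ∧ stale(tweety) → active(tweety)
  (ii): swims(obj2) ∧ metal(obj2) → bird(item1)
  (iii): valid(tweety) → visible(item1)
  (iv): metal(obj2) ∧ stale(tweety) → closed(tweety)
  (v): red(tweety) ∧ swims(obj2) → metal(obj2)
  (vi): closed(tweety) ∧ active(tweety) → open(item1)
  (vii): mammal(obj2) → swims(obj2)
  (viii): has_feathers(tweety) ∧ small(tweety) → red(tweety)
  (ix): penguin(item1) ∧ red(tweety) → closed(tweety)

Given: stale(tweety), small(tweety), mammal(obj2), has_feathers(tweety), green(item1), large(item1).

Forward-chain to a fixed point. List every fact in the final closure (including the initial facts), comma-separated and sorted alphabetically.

Round 1: (i) [large(item1) ∧ stale(tweety) → active(tweety)]; (vii) [mammal(obj2) → swims(obj2)]; (viii) [has_feathers(tweety) ∧ small(tweety) → red(tweety)]. New: active(tweety), swims(obj2), red(tweety).
Round 2: (v) [red(tweety) ∧ swims(obj2) → metal(obj2)]. New: metal(obj2).
Round 3: (ii) [swims(obj2) ∧ metal(obj2) → bird(item1)]; (iv) [metal(obj2) ∧ stale(tweety) → closed(tweety)]. New: bird(item1), closed(tweety).
Round 4: (vi) [closed(tweety) ∧ active(tweety) → open(item1)]. New: open(item1).

active(tweety), bird(item1), closed(tweety), green(item1), has_feathers(tweety), large(item1), mammal(obj2), metal(obj2), open(item1), red(tweety), small(tweety), stale(tweety), swims(obj2)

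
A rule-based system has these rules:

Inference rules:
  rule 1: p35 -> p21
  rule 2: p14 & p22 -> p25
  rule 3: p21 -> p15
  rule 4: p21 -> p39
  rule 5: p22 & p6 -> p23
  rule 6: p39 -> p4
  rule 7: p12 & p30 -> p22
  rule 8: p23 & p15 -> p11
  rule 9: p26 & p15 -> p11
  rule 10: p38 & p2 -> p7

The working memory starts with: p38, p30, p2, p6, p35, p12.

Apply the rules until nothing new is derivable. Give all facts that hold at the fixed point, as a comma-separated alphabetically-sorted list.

p11, p12, p15, p2, p21, p22, p23, p30, p35, p38, p39, p4, p6, p7

Round 1 fires rule 1, rule 7, rule 10, giving p21, p22, p7.
Round 2 fires rule 3, rule 4, rule 5, giving p15, p39, p23.
Round 3 fires rule 6, rule 8, giving p4, p11.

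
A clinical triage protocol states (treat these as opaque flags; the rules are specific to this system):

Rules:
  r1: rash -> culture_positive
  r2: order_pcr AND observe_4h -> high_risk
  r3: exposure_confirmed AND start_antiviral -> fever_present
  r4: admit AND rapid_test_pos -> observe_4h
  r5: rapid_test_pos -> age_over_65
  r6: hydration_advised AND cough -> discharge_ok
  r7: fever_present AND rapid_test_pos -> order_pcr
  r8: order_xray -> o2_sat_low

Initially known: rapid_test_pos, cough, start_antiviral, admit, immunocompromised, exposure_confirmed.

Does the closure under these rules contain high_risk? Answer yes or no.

yes

Round 1 — r3, r4, r5, derive fever_present, observe_4h, age_over_65.
Round 2 — r7, derive order_pcr.
Round 3 — r2, derive high_risk.
high_risk appears in round 3, so it is derivable.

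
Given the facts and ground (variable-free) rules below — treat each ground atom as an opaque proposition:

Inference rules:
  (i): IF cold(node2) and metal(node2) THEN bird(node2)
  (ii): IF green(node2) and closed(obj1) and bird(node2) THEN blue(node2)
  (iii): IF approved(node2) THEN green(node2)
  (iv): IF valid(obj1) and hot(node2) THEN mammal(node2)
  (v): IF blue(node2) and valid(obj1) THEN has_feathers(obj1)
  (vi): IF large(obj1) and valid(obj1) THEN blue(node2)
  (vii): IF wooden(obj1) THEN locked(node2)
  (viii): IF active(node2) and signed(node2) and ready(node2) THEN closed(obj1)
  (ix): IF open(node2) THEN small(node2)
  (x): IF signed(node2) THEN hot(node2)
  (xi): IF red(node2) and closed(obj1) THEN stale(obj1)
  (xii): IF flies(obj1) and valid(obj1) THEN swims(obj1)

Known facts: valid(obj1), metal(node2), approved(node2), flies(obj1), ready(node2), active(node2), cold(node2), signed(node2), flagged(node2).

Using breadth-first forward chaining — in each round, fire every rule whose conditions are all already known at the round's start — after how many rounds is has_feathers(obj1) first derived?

[1] (i) [IF cold(node2) and metal(node2) THEN bird(node2)]; (iii) [IF approved(node2) THEN green(node2)]; (viii) [IF active(node2) and signed(node2) and ready(node2) THEN closed(obj1)]; (x) [IF signed(node2) THEN hot(node2)]; (xii) [IF flies(obj1) and valid(obj1) THEN swims(obj1)]. ⇒ new: bird(node2), green(node2), closed(obj1), hot(node2), swims(obj1).
[2] (ii) [IF green(node2) and closed(obj1) and bird(node2) THEN blue(node2)]; (iv) [IF valid(obj1) and hot(node2) THEN mammal(node2)]. ⇒ new: blue(node2), mammal(node2).
[3] (v) [IF blue(node2) and valid(obj1) THEN has_feathers(obj1)]. ⇒ new: has_feathers(obj1).
has_feathers(obj1) first appears in round 3.

3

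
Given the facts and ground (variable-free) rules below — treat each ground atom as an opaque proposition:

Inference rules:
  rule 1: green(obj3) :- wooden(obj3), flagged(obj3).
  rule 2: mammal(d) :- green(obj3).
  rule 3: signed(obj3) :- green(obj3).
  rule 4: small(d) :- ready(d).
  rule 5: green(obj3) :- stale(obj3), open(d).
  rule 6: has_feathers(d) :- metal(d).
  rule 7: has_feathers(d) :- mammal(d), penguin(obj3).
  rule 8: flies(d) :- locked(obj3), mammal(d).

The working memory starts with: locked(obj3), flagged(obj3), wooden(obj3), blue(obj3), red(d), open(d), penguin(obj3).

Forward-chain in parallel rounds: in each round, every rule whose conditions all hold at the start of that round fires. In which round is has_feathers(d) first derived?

3

[1] rule 1 [green(obj3) :- wooden(obj3), flagged(obj3).]. ⇒ new: green(obj3).
[2] rule 2 [mammal(d) :- green(obj3).]; rule 3 [signed(obj3) :- green(obj3).]. ⇒ new: mammal(d), signed(obj3).
[3] rule 7 [has_feathers(d) :- mammal(d), penguin(obj3).]; rule 8 [flies(d) :- locked(obj3), mammal(d).]. ⇒ new: has_feathers(d), flies(d).
has_feathers(d) first appears in round 3.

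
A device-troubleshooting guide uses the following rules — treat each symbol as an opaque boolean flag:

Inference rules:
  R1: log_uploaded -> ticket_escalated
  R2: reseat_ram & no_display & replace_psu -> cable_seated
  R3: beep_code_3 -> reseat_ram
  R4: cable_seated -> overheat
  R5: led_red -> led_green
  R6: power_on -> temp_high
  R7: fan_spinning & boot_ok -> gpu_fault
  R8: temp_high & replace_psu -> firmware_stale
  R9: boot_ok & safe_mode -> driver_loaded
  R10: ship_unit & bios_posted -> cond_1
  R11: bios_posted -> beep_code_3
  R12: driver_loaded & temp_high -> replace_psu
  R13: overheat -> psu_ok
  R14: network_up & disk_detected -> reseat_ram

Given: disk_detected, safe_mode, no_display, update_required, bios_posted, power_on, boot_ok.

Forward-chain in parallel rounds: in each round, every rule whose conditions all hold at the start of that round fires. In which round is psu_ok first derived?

5

[1] R6 [power_on -> temp_high]; R9 [boot_ok & safe_mode -> driver_loaded]; R11 [bios_posted -> beep_code_3]. ⇒ new: temp_high, driver_loaded, beep_code_3.
[2] R3 [beep_code_3 -> reseat_ram]; R12 [driver_loaded & temp_high -> replace_psu]. ⇒ new: reseat_ram, replace_psu.
[3] R2 [reseat_ram & no_display & replace_psu -> cable_seated]; R8 [temp_high & replace_psu -> firmware_stale]. ⇒ new: cable_seated, firmware_stale.
[4] R4 [cable_seated -> overheat]. ⇒ new: overheat.
[5] R13 [overheat -> psu_ok]. ⇒ new: psu_ok.
psu_ok first appears in round 5.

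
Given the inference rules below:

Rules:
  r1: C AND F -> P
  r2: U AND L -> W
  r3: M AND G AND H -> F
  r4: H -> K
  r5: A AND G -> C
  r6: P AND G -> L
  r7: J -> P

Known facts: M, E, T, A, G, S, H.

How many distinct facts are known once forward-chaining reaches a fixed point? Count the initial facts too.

12

Round 1: r3 [M AND G AND H -> F]; r4 [H -> K]; r5 [A AND G -> C]. New: F, K, C.
Round 2: r1 [C AND F -> P]. New: P.
Round 3: r6 [P AND G -> L]. New: L.
Closure: {A, C, E, F, G, H, K, L, M, P, S, T} — 12 facts.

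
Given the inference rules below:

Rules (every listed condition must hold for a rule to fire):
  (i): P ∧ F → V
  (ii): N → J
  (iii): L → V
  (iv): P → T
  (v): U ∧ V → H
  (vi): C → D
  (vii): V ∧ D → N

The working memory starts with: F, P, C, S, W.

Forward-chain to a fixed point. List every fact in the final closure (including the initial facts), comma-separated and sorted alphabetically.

Round 1 — (i), (iv), (vi), derive V, T, D.
Round 2 — (vii), derive N.
Round 3 — (ii), derive J.

C, D, F, J, N, P, S, T, V, W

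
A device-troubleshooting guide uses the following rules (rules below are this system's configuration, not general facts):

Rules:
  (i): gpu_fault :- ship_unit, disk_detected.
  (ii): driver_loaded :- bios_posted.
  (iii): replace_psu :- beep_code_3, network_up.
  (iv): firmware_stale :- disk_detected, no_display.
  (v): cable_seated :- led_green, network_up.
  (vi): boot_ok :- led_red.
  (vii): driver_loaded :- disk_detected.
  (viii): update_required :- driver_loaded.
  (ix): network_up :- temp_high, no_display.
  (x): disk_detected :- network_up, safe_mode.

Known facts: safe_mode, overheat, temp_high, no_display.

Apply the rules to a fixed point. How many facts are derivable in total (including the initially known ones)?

9

[1] (ix) [network_up :- temp_high, no_display.]. ⇒ new: network_up.
[2] (x) [disk_detected :- network_up, safe_mode.]. ⇒ new: disk_detected.
[3] (iv) [firmware_stale :- disk_detected, no_display.]; (vii) [driver_loaded :- disk_detected.]. ⇒ new: firmware_stale, driver_loaded.
[4] (viii) [update_required :- driver_loaded.]. ⇒ new: update_required.
Closure: {disk_detected, driver_loaded, firmware_stale, network_up, no_display, overheat, safe_mode, temp_high, update_required} — 9 facts.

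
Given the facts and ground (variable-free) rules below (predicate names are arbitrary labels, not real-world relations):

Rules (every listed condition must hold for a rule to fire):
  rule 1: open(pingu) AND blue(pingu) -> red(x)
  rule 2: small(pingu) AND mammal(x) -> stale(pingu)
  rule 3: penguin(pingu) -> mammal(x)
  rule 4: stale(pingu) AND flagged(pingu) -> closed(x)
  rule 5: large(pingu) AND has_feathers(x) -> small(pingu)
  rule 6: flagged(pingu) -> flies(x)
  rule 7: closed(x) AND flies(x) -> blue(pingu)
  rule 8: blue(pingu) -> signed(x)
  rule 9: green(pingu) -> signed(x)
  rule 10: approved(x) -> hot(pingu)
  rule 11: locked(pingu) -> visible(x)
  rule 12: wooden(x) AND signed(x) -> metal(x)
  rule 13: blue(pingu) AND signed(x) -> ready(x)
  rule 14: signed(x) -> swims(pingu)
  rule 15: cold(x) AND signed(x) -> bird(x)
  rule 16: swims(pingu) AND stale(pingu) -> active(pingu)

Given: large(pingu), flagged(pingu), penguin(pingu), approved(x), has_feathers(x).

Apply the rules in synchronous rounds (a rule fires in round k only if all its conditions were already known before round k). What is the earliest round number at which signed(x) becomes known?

Round 1 — rule 3, rule 5, rule 6, rule 10, derive mammal(x), small(pingu), flies(x), hot(pingu).
Round 2 — rule 2, derive stale(pingu).
Round 3 — rule 4, derive closed(x).
Round 4 — rule 7, derive blue(pingu).
Round 5 — rule 8, derive signed(x).
signed(x) first appears in round 5.

5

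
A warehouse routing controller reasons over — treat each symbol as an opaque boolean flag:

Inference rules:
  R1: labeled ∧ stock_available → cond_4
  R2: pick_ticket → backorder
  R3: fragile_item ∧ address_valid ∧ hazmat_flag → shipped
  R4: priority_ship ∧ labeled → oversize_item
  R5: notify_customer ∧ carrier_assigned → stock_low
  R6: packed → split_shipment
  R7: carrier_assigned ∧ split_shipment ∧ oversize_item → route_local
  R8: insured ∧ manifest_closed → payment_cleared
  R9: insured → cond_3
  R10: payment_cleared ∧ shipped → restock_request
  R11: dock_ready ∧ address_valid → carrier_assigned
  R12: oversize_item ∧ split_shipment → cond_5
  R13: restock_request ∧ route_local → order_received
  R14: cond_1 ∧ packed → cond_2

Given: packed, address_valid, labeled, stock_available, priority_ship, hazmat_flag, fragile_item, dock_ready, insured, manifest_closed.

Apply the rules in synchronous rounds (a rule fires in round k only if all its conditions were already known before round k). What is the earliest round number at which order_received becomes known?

3

Round 1 fires R1, R3, R4, R6, R8, R9, R11, giving cond_4, shipped, oversize_item, split_shipment, payment_cleared, cond_3, carrier_assigned.
Round 2 fires R7, R10, R12, giving route_local, restock_request, cond_5.
Round 3 fires R13, giving order_received.
order_received first appears in round 3.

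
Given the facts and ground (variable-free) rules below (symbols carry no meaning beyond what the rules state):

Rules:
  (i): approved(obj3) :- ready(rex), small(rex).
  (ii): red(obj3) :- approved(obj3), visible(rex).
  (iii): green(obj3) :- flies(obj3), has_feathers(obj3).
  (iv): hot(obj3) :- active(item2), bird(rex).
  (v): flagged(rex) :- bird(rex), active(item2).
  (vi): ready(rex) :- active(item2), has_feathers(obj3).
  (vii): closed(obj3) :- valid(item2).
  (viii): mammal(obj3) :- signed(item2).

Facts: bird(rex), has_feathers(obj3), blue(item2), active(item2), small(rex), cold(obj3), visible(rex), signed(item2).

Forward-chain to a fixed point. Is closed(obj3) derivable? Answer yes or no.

no

[1] (iv) [hot(obj3) :- active(item2), bird(rex).]; (v) [flagged(rex) :- bird(rex), active(item2).]; (vi) [ready(rex) :- active(item2), has_feathers(obj3).]; (viii) [mammal(obj3) :- signed(item2).]. ⇒ new: hot(obj3), flagged(rex), ready(rex), mammal(obj3).
[2] (i) [approved(obj3) :- ready(rex), small(rex).]. ⇒ new: approved(obj3).
[3] (ii) [red(obj3) :- approved(obj3), visible(rex).]. ⇒ new: red(obj3).
Fixed point reached. closed(obj3) is concluded only by (vii); (vii) needs valid(item2) (never derived).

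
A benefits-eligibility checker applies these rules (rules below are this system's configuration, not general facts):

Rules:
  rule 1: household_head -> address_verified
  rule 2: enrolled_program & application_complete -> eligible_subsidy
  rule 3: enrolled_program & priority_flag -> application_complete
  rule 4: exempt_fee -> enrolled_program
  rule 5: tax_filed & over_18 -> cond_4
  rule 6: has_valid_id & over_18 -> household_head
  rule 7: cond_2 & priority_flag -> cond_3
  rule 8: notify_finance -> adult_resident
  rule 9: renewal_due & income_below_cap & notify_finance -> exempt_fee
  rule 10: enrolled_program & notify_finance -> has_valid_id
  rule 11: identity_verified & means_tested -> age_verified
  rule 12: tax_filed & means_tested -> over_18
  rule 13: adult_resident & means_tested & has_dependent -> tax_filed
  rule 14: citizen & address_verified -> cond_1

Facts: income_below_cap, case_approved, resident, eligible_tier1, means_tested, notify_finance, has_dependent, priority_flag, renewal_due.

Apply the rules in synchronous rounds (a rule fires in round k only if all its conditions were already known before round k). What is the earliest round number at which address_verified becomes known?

5

Round 1: rule 8 [notify_finance -> adult_resident]; rule 9 [renewal_due & income_below_cap & notify_finance -> exempt_fee]. Adds adult_resident, exempt_fee.
Round 2: rule 4 [exempt_fee -> enrolled_program]; rule 13 [adult_resident & means_tested & has_dependent -> tax_filed]. Adds enrolled_program, tax_filed.
Round 3: rule 3 [enrolled_program & priority_flag -> application_complete]; rule 10 [enrolled_program & notify_finance -> has_valid_id]; rule 12 [tax_filed & means_tested -> over_18]. Adds application_complete, has_valid_id, over_18.
Round 4: rule 2 [enrolled_program & application_complete -> eligible_subsidy]; rule 5 [tax_filed & over_18 -> cond_4]; rule 6 [has_valid_id & over_18 -> household_head]. Adds eligible_subsidy, cond_4, household_head.
Round 5: rule 1 [household_head -> address_verified]. Adds address_verified.
address_verified first appears in round 5.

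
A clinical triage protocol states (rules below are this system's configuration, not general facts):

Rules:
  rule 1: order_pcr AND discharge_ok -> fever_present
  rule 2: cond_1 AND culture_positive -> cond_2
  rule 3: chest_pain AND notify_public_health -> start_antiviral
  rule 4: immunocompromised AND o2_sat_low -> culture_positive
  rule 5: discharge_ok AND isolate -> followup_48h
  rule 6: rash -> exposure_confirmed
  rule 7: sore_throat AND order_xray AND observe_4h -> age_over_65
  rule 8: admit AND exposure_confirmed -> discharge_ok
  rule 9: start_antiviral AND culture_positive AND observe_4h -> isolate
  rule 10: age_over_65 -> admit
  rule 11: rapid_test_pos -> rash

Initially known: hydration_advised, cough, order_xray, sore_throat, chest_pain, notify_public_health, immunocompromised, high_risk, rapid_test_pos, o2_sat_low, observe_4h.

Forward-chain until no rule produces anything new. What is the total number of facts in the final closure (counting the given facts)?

Round 1: rule 3 [chest_pain AND notify_public_health -> start_antiviral]; rule 4 [immunocompromised AND o2_sat_low -> culture_positive]; rule 7 [sore_throat AND order_xray AND observe_4h -> age_over_65]; rule 11 [rapid_test_pos -> rash]. Adds start_antiviral, culture_positive, age_over_65, rash.
Round 2: rule 6 [rash -> exposure_confirmed]; rule 9 [start_antiviral AND culture_positive AND observe_4h -> isolate]; rule 10 [age_over_65 -> admit]. Adds exposure_confirmed, isolate, admit.
Round 3: rule 8 [admit AND exposure_confirmed -> discharge_ok]. Adds discharge_ok.
Round 4: rule 5 [discharge_ok AND isolate -> followup_48h]. Adds followup_48h.
Closure: {admit, age_over_65, chest_pain, cough, culture_positive, discharge_ok, exposure_confirmed, followup_48h, high_risk, hydration_advised, immunocompromised, isolate, notify_public_health, o2_sat_low, observe_4h, order_xray, rapid_test_pos, rash, sore_throat, start_antiviral} — 20 facts.

20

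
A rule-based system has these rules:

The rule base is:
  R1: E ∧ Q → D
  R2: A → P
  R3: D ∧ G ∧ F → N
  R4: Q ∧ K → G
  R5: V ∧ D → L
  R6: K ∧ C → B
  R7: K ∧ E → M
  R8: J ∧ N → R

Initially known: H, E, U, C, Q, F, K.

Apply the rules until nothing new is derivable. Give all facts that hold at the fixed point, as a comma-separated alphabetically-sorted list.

Round 1 fires R1, R4, R6, R7, giving D, G, B, M.
Round 2 fires R3, giving N.

B, C, D, E, F, G, H, K, M, N, Q, U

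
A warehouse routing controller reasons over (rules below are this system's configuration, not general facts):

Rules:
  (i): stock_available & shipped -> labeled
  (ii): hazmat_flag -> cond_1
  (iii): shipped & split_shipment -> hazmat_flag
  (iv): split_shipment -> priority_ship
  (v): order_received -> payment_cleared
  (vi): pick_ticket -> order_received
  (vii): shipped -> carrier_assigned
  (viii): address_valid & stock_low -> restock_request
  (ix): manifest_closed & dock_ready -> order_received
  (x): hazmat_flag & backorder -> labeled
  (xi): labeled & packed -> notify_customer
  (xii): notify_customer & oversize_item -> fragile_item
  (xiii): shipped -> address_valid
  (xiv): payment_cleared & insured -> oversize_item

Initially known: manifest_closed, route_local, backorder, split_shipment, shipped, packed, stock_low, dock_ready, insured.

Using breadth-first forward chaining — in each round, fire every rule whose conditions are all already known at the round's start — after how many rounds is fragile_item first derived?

4

[1] (iii) [shipped & split_shipment -> hazmat_flag]; (iv) [split_shipment -> priority_ship]; (vii) [shipped -> carrier_assigned]; (ix) [manifest_closed & dock_ready -> order_received]; (xiii) [shipped -> address_valid]. ⇒ new: hazmat_flag, priority_ship, carrier_assigned, order_received, address_valid.
[2] (ii) [hazmat_flag -> cond_1]; (v) [order_received -> payment_cleared]; (viii) [address_valid & stock_low -> restock_request]; (x) [hazmat_flag & backorder -> labeled]. ⇒ new: cond_1, payment_cleared, restock_request, labeled.
[3] (xi) [labeled & packed -> notify_customer]; (xiv) [payment_cleared & insured -> oversize_item]. ⇒ new: notify_customer, oversize_item.
[4] (xii) [notify_customer & oversize_item -> fragile_item]. ⇒ new: fragile_item.
fragile_item first appears in round 4.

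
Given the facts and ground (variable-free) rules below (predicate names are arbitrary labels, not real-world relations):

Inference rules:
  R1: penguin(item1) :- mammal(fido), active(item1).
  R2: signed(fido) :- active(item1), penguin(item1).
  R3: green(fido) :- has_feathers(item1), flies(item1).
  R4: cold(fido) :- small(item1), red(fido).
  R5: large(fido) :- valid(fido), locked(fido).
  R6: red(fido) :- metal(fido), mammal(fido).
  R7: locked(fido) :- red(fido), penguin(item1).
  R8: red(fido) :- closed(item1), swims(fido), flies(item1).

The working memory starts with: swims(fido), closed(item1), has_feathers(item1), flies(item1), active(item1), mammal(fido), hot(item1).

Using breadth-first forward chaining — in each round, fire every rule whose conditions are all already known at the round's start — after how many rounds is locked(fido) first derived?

Round 1: R1 [penguin(item1) :- mammal(fido), active(item1).]; R3 [green(fido) :- has_feathers(item1), flies(item1).]; R8 [red(fido) :- closed(item1), swims(fido), flies(item1).]. New: penguin(item1), green(fido), red(fido).
Round 2: R2 [signed(fido) :- active(item1), penguin(item1).]; R7 [locked(fido) :- red(fido), penguin(item1).]. New: signed(fido), locked(fido).
locked(fido) first appears in round 2.

2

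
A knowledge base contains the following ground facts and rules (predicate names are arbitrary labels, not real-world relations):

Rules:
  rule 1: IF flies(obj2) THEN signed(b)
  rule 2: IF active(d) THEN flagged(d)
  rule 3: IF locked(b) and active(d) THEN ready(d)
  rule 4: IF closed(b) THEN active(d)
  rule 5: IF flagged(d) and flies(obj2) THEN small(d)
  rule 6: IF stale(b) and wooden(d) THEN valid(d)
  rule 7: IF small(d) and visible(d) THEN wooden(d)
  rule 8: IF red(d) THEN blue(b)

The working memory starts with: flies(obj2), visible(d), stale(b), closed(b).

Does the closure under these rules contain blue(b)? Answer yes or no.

Round 1: rule 1 [IF flies(obj2) THEN signed(b)]; rule 4 [IF closed(b) THEN active(d)]. Adds signed(b), active(d).
Round 2: rule 2 [IF active(d) THEN flagged(d)]. Adds flagged(d).
Round 3: rule 5 [IF flagged(d) and flies(obj2) THEN small(d)]. Adds small(d).
Round 4: rule 7 [IF small(d) and visible(d) THEN wooden(d)]. Adds wooden(d).
Round 5: rule 6 [IF stale(b) and wooden(d) THEN valid(d)]. Adds valid(d).
Fixed point reached. blue(b) is concluded only by rule 8; rule 8 needs red(d) (never derived).

no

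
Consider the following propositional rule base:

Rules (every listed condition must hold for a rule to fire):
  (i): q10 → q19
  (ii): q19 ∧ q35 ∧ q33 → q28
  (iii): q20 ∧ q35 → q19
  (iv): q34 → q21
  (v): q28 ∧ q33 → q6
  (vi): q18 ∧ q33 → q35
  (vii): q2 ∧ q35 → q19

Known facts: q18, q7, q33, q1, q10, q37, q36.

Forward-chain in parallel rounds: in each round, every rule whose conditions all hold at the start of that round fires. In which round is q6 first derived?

[1] (i) [q10 → q19]; (vi) [q18 ∧ q33 → q35]. ⇒ new: q19, q35.
[2] (ii) [q19 ∧ q35 ∧ q33 → q28]. ⇒ new: q28.
[3] (v) [q28 ∧ q33 → q6]. ⇒ new: q6.
q6 first appears in round 3.

3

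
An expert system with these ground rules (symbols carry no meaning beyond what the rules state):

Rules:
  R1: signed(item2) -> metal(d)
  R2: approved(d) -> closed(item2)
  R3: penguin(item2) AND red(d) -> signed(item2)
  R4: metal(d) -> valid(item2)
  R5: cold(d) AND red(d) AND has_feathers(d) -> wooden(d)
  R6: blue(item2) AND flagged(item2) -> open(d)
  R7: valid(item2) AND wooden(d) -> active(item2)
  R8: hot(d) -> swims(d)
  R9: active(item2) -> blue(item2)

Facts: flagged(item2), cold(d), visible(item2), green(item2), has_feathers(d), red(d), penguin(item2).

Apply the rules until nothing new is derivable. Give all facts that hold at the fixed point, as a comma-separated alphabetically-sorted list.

[1] R3 [penguin(item2) AND red(d) -> signed(item2)]; R5 [cold(d) AND red(d) AND has_feathers(d) -> wooden(d)]. ⇒ new: signed(item2), wooden(d).
[2] R1 [signed(item2) -> metal(d)]. ⇒ new: metal(d).
[3] R4 [metal(d) -> valid(item2)]. ⇒ new: valid(item2).
[4] R7 [valid(item2) AND wooden(d) -> active(item2)]. ⇒ new: active(item2).
[5] R9 [active(item2) -> blue(item2)]. ⇒ new: blue(item2).
[6] R6 [blue(item2) AND flagged(item2) -> open(d)]. ⇒ new: open(d).

active(item2), blue(item2), cold(d), flagged(item2), green(item2), has_feathers(d), metal(d), open(d), penguin(item2), red(d), signed(item2), valid(item2), visible(item2), wooden(d)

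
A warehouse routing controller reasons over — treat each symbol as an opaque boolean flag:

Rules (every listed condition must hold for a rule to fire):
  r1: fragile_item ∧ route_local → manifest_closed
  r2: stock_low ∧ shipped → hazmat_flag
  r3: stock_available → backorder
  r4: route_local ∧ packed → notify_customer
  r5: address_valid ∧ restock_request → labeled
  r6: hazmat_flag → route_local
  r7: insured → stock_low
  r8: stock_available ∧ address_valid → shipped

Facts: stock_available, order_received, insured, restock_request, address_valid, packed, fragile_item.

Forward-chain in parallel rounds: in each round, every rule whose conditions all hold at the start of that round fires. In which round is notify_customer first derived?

4

Round 1 — r3, r5, r7, r8, derive backorder, labeled, stock_low, shipped.
Round 2 — r2, derive hazmat_flag.
Round 3 — r6, derive route_local.
Round 4 — r1, r4, derive manifest_closed, notify_customer.
notify_customer first appears in round 4.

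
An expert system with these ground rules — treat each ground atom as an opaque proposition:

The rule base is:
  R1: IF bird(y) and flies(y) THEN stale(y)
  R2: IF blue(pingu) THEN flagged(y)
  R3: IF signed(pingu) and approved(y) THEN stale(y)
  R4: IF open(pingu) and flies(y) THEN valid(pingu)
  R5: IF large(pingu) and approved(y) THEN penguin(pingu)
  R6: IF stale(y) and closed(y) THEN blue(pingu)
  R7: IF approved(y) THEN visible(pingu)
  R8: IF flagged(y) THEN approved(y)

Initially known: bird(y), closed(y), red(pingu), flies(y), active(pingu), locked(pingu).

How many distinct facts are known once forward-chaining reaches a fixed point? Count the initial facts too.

Round 1 fires R1, giving stale(y).
Round 2 fires R6, giving blue(pingu).
Round 3 fires R2, giving flagged(y).
Round 4 fires R8, giving approved(y).
Round 5 fires R7, giving visible(pingu).
Closure: {active(pingu), approved(y), bird(y), blue(pingu), closed(y), flagged(y), flies(y), locked(pingu), red(pingu), stale(y), visible(pingu)} — 11 facts.

11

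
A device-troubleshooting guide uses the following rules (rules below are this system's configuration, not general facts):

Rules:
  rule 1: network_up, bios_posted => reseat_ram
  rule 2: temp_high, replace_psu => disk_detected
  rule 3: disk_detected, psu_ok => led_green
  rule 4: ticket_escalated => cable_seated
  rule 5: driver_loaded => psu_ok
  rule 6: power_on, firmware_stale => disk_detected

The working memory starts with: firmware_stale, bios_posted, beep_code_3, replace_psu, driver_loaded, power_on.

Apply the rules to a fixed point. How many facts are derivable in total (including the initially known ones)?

9

Round 1: rule 5 [driver_loaded => psu_ok]; rule 6 [power_on, firmware_stale => disk_detected]. New: psu_ok, disk_detected.
Round 2: rule 3 [disk_detected, psu_ok => led_green]. New: led_green.
Closure: {beep_code_3, bios_posted, disk_detected, driver_loaded, firmware_stale, led_green, power_on, psu_ok, replace_psu} — 9 facts.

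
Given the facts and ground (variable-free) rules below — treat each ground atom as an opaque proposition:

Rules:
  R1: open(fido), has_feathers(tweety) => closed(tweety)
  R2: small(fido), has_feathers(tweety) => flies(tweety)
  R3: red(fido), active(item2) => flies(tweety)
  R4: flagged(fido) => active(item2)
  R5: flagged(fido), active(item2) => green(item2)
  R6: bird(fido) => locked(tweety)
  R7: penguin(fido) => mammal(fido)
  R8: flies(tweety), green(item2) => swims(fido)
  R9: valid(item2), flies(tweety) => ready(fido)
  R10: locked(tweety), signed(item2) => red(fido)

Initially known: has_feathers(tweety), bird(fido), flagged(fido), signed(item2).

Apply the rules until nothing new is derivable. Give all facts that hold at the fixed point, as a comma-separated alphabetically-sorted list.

Round 1 fires R4, R6, giving active(item2), locked(tweety).
Round 2 fires R5, R10, giving green(item2), red(fido).
Round 3 fires R3, giving flies(tweety).
Round 4 fires R8, giving swims(fido).

active(item2), bird(fido), flagged(fido), flies(tweety), green(item2), has_feathers(tweety), locked(tweety), red(fido), signed(item2), swims(fido)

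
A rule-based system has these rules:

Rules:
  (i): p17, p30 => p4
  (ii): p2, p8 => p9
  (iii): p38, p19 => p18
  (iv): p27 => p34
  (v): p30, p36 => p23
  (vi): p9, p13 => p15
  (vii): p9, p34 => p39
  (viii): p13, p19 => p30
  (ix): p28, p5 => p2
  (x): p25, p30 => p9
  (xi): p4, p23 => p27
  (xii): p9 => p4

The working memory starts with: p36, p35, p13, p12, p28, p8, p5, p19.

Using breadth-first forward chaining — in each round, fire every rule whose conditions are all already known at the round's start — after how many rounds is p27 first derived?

4

Round 1: (viii) [p13, p19 => p30]; (ix) [p28, p5 => p2]. New: p30, p2.
Round 2: (ii) [p2, p8 => p9]; (v) [p30, p36 => p23]. New: p9, p23.
Round 3: (vi) [p9, p13 => p15]; (xii) [p9 => p4]. New: p15, p4.
Round 4: (xi) [p4, p23 => p27]. New: p27.
p27 first appears in round 4.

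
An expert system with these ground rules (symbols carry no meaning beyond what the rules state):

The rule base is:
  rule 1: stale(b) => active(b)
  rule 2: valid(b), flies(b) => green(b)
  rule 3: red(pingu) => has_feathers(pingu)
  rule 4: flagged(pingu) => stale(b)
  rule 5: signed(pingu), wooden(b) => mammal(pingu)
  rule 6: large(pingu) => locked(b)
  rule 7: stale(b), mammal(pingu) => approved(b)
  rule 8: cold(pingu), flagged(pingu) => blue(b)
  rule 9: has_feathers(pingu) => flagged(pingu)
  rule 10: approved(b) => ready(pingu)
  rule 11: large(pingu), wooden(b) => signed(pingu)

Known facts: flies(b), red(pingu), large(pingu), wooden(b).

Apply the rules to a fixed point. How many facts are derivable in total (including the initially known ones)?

Round 1: rule 3 [red(pingu) => has_feathers(pingu)]; rule 6 [large(pingu) => locked(b)]; rule 11 [large(pingu), wooden(b) => signed(pingu)]. New: has_feathers(pingu), locked(b), signed(pingu).
Round 2: rule 5 [signed(pingu), wooden(b) => mammal(pingu)]; rule 9 [has_feathers(pingu) => flagged(pingu)]. New: mammal(pingu), flagged(pingu).
Round 3: rule 4 [flagged(pingu) => stale(b)]. New: stale(b).
Round 4: rule 1 [stale(b) => active(b)]; rule 7 [stale(b), mammal(pingu) => approved(b)]. New: active(b), approved(b).
Round 5: rule 10 [approved(b) => ready(pingu)]. New: ready(pingu).
Closure: {active(b), approved(b), flagged(pingu), flies(b), has_feathers(pingu), large(pingu), locked(b), mammal(pingu), ready(pingu), red(pingu), signed(pingu), stale(b), wooden(b)} — 13 facts.

13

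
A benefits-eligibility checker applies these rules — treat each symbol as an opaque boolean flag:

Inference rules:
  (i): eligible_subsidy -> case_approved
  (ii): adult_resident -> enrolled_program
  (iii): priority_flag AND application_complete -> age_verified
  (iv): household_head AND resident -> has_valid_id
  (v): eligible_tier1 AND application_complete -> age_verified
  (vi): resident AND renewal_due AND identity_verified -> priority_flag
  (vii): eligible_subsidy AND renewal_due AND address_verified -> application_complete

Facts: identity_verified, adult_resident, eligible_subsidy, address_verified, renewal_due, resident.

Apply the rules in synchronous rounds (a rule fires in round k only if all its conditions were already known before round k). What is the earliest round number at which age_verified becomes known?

2

Round 1 fires (i), (ii), (vi), (vii), giving case_approved, enrolled_program, priority_flag, application_complete.
Round 2 fires (iii), giving age_verified.
age_verified first appears in round 2.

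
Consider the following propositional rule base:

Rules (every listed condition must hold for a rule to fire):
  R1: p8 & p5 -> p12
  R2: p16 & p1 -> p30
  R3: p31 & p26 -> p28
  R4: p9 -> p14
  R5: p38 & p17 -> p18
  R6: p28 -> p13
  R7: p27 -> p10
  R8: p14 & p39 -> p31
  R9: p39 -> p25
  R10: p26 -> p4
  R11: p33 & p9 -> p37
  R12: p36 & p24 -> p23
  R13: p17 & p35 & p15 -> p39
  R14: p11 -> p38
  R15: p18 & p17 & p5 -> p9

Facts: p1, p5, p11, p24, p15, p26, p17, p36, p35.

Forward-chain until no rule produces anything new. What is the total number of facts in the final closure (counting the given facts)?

20

Round 1: R10 [p26 -> p4]; R12 [p36 & p24 -> p23]; R13 [p17 & p35 & p15 -> p39]; R14 [p11 -> p38]. New: p4, p23, p39, p38.
Round 2: R5 [p38 & p17 -> p18]; R9 [p39 -> p25]. New: p18, p25.
Round 3: R15 [p18 & p17 & p5 -> p9]. New: p9.
Round 4: R4 [p9 -> p14]. New: p14.
Round 5: R8 [p14 & p39 -> p31]. New: p31.
Round 6: R3 [p31 & p26 -> p28]. New: p28.
Round 7: R6 [p28 -> p13]. New: p13.
Closure: {p1, p11, p13, p14, p15, p17, p18, p23, p24, p25, p26, p28, p31, p35, p36, p38, p39, p4, p5, p9} — 20 facts.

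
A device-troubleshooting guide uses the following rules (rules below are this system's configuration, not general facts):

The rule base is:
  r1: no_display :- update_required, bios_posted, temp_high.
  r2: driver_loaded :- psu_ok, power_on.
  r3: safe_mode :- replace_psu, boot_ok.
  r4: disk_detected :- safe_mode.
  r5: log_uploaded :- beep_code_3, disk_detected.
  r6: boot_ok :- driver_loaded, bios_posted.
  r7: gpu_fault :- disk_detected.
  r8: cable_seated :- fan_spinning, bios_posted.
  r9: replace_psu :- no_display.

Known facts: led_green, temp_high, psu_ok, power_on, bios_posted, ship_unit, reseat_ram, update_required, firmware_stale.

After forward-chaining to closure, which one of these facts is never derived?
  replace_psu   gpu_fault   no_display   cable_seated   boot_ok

cable_seated

Round 1: r1 [no_display :- update_required, bios_posted, temp_high.]; r2 [driver_loaded :- psu_ok, power_on.]. New: no_display, driver_loaded.
Round 2: r6 [boot_ok :- driver_loaded, bios_posted.]; r9 [replace_psu :- no_display.]. New: boot_ok, replace_psu.
Round 3: r3 [safe_mode :- replace_psu, boot_ok.]. New: safe_mode.
Round 4: r4 [disk_detected :- safe_mode.]. New: disk_detected.
Round 5: r7 [gpu_fault :- disk_detected.]. New: gpu_fault.
Derived: gpu_fault (round 5), boot_ok (round 2), no_display (round 1), replace_psu (round 2). cable_seated never appears in any round.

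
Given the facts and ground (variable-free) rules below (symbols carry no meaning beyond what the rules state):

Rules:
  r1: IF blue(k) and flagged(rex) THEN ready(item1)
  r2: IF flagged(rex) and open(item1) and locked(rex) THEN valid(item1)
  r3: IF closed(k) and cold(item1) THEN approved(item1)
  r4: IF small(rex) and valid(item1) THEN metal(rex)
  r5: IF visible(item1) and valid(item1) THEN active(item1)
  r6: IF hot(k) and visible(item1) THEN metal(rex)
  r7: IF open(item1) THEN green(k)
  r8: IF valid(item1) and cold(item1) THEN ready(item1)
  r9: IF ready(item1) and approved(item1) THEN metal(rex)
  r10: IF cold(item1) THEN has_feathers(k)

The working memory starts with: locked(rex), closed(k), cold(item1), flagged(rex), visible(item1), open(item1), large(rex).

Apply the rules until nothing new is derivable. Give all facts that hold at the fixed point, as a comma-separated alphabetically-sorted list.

[1] r2 [IF flagged(rex) and open(item1) and locked(rex) THEN valid(item1)]; r3 [IF closed(k) and cold(item1) THEN approved(item1)]; r7 [IF open(item1) THEN green(k)]; r10 [IF cold(item1) THEN has_feathers(k)]. ⇒ new: valid(item1), approved(item1), green(k), has_feathers(k).
[2] r5 [IF visible(item1) and valid(item1) THEN active(item1)]; r8 [IF valid(item1) and cold(item1) THEN ready(item1)]. ⇒ new: active(item1), ready(item1).
[3] r9 [IF ready(item1) and approved(item1) THEN metal(rex)]. ⇒ new: metal(rex).

active(item1), approved(item1), closed(k), cold(item1), flagged(rex), green(k), has_feathers(k), large(rex), locked(rex), metal(rex), open(item1), ready(item1), valid(item1), visible(item1)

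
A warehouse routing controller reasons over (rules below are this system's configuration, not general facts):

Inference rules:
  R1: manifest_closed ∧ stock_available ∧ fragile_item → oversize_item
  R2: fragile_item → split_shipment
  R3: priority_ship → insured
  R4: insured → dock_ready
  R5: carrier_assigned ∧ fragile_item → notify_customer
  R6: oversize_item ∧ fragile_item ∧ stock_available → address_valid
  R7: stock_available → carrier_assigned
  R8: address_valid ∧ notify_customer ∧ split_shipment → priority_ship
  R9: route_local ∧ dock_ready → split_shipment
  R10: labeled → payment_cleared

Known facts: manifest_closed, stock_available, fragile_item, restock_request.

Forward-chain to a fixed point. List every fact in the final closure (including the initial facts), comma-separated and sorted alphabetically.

Round 1: R1 [manifest_closed ∧ stock_available ∧ fragile_item → oversize_item]; R2 [fragile_item → split_shipment]; R7 [stock_available → carrier_assigned]. Adds oversize_item, split_shipment, carrier_assigned.
Round 2: R5 [carrier_assigned ∧ fragile_item → notify_customer]; R6 [oversize_item ∧ fragile_item ∧ stock_available → address_valid]. Adds notify_customer, address_valid.
Round 3: R8 [address_valid ∧ notify_customer ∧ split_shipment → priority_ship]. Adds priority_ship.
Round 4: R3 [priority_ship → insured]. Adds insured.
Round 5: R4 [insured → dock_ready]. Adds dock_ready.

address_valid, carrier_assigned, dock_ready, fragile_item, insured, manifest_closed, notify_customer, oversize_item, priority_ship, restock_request, split_shipment, stock_available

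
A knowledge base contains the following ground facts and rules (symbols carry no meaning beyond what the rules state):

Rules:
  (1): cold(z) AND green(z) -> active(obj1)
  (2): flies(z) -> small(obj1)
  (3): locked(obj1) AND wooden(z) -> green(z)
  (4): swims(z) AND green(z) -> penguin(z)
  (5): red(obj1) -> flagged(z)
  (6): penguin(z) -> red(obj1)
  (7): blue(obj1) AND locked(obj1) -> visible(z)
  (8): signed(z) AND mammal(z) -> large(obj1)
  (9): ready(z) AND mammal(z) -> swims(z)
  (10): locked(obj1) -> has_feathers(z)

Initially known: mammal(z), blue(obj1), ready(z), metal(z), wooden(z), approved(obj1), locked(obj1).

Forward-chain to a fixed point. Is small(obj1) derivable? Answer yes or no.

Round 1 fires (3), (7), (9), (10), giving green(z), visible(z), swims(z), has_feathers(z).
Round 2 fires (4), giving penguin(z).
Round 3 fires (6), giving red(obj1).
Round 4 fires (5), giving flagged(z).
Fixed point reached. small(obj1) is concluded only by (2); (2) needs flies(z) (never derived).

no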